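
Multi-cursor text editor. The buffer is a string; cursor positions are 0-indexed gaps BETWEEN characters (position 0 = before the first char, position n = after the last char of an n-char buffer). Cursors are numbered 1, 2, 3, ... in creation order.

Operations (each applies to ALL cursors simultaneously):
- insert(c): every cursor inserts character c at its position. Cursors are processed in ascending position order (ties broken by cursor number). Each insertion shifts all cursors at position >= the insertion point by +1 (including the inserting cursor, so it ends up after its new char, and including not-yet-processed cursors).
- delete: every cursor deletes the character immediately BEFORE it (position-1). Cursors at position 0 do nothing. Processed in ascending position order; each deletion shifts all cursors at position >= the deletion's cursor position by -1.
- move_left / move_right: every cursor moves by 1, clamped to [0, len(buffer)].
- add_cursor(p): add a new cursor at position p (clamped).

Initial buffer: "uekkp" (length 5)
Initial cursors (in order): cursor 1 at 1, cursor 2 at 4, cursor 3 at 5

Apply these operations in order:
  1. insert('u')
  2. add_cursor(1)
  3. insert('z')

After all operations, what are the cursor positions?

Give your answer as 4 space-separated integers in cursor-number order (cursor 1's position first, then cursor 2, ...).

Answer: 4 9 12 2

Derivation:
After op 1 (insert('u')): buffer="uuekkupu" (len 8), cursors c1@2 c2@6 c3@8, authorship .1...2.3
After op 2 (add_cursor(1)): buffer="uuekkupu" (len 8), cursors c4@1 c1@2 c2@6 c3@8, authorship .1...2.3
After op 3 (insert('z')): buffer="uzuzekkuzpuz" (len 12), cursors c4@2 c1@4 c2@9 c3@12, authorship .411...22.33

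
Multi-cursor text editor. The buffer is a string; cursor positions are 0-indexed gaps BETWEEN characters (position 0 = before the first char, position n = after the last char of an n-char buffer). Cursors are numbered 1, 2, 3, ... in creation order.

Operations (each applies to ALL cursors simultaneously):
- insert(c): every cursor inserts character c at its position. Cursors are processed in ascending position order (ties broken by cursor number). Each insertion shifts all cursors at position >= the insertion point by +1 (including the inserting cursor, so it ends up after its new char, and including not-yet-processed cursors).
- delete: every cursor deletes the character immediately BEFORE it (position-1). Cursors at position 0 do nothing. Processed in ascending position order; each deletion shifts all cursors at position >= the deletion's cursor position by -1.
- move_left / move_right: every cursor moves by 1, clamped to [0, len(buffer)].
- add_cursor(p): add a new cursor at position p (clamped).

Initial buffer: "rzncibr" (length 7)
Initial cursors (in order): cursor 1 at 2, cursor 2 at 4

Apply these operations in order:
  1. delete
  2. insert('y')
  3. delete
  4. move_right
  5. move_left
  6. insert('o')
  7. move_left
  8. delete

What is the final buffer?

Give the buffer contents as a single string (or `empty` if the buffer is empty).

After op 1 (delete): buffer="rnibr" (len 5), cursors c1@1 c2@2, authorship .....
After op 2 (insert('y')): buffer="rynyibr" (len 7), cursors c1@2 c2@4, authorship .1.2...
After op 3 (delete): buffer="rnibr" (len 5), cursors c1@1 c2@2, authorship .....
After op 4 (move_right): buffer="rnibr" (len 5), cursors c1@2 c2@3, authorship .....
After op 5 (move_left): buffer="rnibr" (len 5), cursors c1@1 c2@2, authorship .....
After op 6 (insert('o')): buffer="ronoibr" (len 7), cursors c1@2 c2@4, authorship .1.2...
After op 7 (move_left): buffer="ronoibr" (len 7), cursors c1@1 c2@3, authorship .1.2...
After op 8 (delete): buffer="ooibr" (len 5), cursors c1@0 c2@1, authorship 12...

Answer: ooibr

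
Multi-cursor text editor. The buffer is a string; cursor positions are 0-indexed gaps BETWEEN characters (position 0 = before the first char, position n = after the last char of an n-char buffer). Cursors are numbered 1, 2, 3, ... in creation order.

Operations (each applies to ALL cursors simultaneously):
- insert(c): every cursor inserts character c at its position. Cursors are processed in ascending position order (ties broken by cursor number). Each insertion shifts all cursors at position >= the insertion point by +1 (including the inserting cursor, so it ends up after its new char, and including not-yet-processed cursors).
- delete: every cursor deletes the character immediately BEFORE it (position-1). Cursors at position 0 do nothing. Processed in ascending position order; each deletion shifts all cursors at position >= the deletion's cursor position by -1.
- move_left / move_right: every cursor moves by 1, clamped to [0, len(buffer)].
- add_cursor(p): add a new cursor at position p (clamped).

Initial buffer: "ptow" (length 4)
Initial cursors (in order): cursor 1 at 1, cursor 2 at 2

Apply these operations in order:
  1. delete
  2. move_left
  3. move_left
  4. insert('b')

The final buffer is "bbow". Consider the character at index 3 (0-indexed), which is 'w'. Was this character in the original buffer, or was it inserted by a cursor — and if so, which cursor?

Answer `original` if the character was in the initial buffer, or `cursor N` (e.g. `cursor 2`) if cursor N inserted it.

After op 1 (delete): buffer="ow" (len 2), cursors c1@0 c2@0, authorship ..
After op 2 (move_left): buffer="ow" (len 2), cursors c1@0 c2@0, authorship ..
After op 3 (move_left): buffer="ow" (len 2), cursors c1@0 c2@0, authorship ..
After op 4 (insert('b')): buffer="bbow" (len 4), cursors c1@2 c2@2, authorship 12..
Authorship (.=original, N=cursor N): 1 2 . .
Index 3: author = original

Answer: original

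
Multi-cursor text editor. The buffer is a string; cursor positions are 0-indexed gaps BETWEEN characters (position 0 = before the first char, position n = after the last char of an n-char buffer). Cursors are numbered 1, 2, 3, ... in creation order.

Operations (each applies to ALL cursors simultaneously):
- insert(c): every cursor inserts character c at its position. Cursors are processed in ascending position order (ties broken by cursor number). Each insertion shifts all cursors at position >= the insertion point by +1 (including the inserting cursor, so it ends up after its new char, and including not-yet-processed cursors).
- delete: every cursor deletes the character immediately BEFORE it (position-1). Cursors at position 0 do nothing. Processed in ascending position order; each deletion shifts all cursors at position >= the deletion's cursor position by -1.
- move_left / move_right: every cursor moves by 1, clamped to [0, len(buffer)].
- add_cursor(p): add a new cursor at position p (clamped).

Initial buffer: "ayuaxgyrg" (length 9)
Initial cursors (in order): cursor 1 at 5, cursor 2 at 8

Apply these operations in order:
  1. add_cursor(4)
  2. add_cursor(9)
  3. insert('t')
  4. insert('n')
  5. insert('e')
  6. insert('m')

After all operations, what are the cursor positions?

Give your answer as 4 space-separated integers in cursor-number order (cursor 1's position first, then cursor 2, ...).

After op 1 (add_cursor(4)): buffer="ayuaxgyrg" (len 9), cursors c3@4 c1@5 c2@8, authorship .........
After op 2 (add_cursor(9)): buffer="ayuaxgyrg" (len 9), cursors c3@4 c1@5 c2@8 c4@9, authorship .........
After op 3 (insert('t')): buffer="ayuatxtgyrtgt" (len 13), cursors c3@5 c1@7 c2@11 c4@13, authorship ....3.1...2.4
After op 4 (insert('n')): buffer="ayuatnxtngyrtngtn" (len 17), cursors c3@6 c1@9 c2@14 c4@17, authorship ....33.11...22.44
After op 5 (insert('e')): buffer="ayuatnextnegyrtnegtne" (len 21), cursors c3@7 c1@11 c2@17 c4@21, authorship ....333.111...222.444
After op 6 (insert('m')): buffer="ayuatnemxtnemgyrtnemgtnem" (len 25), cursors c3@8 c1@13 c2@20 c4@25, authorship ....3333.1111...2222.4444

Answer: 13 20 8 25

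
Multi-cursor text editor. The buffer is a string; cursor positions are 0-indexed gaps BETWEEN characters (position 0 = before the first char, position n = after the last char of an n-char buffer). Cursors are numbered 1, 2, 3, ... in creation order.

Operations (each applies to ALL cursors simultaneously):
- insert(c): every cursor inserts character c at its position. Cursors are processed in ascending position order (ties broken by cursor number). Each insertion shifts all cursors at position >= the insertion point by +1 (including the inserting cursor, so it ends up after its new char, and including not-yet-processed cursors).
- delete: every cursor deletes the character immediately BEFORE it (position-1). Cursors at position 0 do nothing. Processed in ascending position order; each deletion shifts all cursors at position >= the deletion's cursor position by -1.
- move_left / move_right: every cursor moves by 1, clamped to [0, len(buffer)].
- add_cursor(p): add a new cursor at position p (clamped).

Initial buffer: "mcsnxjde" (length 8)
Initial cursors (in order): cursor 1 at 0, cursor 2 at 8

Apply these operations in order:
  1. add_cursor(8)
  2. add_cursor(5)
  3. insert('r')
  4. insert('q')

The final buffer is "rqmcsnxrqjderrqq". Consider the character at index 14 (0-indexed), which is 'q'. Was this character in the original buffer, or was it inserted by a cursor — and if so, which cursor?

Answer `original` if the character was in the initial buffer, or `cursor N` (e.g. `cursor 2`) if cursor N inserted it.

After op 1 (add_cursor(8)): buffer="mcsnxjde" (len 8), cursors c1@0 c2@8 c3@8, authorship ........
After op 2 (add_cursor(5)): buffer="mcsnxjde" (len 8), cursors c1@0 c4@5 c2@8 c3@8, authorship ........
After op 3 (insert('r')): buffer="rmcsnxrjderr" (len 12), cursors c1@1 c4@7 c2@12 c3@12, authorship 1.....4...23
After op 4 (insert('q')): buffer="rqmcsnxrqjderrqq" (len 16), cursors c1@2 c4@9 c2@16 c3@16, authorship 11.....44...2323
Authorship (.=original, N=cursor N): 1 1 . . . . . 4 4 . . . 2 3 2 3
Index 14: author = 2

Answer: cursor 2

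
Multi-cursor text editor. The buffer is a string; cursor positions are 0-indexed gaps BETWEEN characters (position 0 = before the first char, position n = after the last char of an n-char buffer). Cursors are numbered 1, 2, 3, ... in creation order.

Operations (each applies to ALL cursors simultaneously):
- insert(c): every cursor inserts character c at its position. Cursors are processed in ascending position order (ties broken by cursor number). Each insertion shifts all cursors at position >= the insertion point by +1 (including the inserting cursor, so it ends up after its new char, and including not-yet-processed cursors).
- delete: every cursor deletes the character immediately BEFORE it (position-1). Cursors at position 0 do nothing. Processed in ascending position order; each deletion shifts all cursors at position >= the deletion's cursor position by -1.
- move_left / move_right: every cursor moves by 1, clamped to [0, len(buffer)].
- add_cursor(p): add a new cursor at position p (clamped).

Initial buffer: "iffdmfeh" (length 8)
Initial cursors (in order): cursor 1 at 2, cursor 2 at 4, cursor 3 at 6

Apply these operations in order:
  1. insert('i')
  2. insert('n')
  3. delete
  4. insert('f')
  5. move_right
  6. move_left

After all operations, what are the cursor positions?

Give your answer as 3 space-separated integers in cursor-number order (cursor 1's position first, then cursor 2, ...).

Answer: 4 8 12

Derivation:
After op 1 (insert('i')): buffer="ififdimfieh" (len 11), cursors c1@3 c2@6 c3@9, authorship ..1..2..3..
After op 2 (insert('n')): buffer="ifinfdinmfineh" (len 14), cursors c1@4 c2@8 c3@12, authorship ..11..22..33..
After op 3 (delete): buffer="ififdimfieh" (len 11), cursors c1@3 c2@6 c3@9, authorship ..1..2..3..
After op 4 (insert('f')): buffer="ififfdifmfifeh" (len 14), cursors c1@4 c2@8 c3@12, authorship ..11..22..33..
After op 5 (move_right): buffer="ififfdifmfifeh" (len 14), cursors c1@5 c2@9 c3@13, authorship ..11..22..33..
After op 6 (move_left): buffer="ififfdifmfifeh" (len 14), cursors c1@4 c2@8 c3@12, authorship ..11..22..33..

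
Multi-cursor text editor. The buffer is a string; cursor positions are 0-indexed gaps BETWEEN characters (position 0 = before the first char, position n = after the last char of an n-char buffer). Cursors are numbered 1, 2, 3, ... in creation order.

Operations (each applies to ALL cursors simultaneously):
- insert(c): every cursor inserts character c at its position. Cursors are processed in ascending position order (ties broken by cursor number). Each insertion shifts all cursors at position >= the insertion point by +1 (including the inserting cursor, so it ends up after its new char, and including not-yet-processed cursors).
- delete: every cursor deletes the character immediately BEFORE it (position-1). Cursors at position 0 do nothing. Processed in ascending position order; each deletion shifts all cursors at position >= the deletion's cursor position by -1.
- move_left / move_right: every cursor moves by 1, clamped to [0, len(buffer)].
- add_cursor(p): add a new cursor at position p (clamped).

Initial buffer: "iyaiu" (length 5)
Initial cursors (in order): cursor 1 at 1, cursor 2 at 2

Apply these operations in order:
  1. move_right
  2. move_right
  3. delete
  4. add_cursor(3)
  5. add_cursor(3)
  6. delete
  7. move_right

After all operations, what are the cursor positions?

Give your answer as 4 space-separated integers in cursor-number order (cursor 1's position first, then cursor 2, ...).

After op 1 (move_right): buffer="iyaiu" (len 5), cursors c1@2 c2@3, authorship .....
After op 2 (move_right): buffer="iyaiu" (len 5), cursors c1@3 c2@4, authorship .....
After op 3 (delete): buffer="iyu" (len 3), cursors c1@2 c2@2, authorship ...
After op 4 (add_cursor(3)): buffer="iyu" (len 3), cursors c1@2 c2@2 c3@3, authorship ...
After op 5 (add_cursor(3)): buffer="iyu" (len 3), cursors c1@2 c2@2 c3@3 c4@3, authorship ...
After op 6 (delete): buffer="" (len 0), cursors c1@0 c2@0 c3@0 c4@0, authorship 
After op 7 (move_right): buffer="" (len 0), cursors c1@0 c2@0 c3@0 c4@0, authorship 

Answer: 0 0 0 0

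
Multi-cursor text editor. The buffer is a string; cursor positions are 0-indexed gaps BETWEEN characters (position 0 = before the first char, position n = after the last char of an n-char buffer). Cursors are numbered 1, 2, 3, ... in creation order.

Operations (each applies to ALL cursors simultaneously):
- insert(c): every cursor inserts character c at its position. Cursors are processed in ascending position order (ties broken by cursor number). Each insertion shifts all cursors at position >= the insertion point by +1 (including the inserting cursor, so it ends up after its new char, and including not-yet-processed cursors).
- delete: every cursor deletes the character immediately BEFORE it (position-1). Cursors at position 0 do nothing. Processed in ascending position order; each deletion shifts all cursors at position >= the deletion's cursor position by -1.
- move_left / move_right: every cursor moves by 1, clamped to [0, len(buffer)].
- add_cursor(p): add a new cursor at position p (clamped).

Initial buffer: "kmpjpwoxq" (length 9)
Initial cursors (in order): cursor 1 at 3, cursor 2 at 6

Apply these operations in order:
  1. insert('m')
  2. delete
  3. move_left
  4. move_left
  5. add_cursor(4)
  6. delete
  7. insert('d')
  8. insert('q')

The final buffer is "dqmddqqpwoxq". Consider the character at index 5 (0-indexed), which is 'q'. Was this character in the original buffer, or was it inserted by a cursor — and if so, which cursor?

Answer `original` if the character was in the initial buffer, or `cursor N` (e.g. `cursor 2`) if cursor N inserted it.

Answer: cursor 2

Derivation:
After op 1 (insert('m')): buffer="kmpmjpwmoxq" (len 11), cursors c1@4 c2@8, authorship ...1...2...
After op 2 (delete): buffer="kmpjpwoxq" (len 9), cursors c1@3 c2@6, authorship .........
After op 3 (move_left): buffer="kmpjpwoxq" (len 9), cursors c1@2 c2@5, authorship .........
After op 4 (move_left): buffer="kmpjpwoxq" (len 9), cursors c1@1 c2@4, authorship .........
After op 5 (add_cursor(4)): buffer="kmpjpwoxq" (len 9), cursors c1@1 c2@4 c3@4, authorship .........
After op 6 (delete): buffer="mpwoxq" (len 6), cursors c1@0 c2@1 c3@1, authorship ......
After op 7 (insert('d')): buffer="dmddpwoxq" (len 9), cursors c1@1 c2@4 c3@4, authorship 1.23.....
After op 8 (insert('q')): buffer="dqmddqqpwoxq" (len 12), cursors c1@2 c2@7 c3@7, authorship 11.2323.....
Authorship (.=original, N=cursor N): 1 1 . 2 3 2 3 . . . . .
Index 5: author = 2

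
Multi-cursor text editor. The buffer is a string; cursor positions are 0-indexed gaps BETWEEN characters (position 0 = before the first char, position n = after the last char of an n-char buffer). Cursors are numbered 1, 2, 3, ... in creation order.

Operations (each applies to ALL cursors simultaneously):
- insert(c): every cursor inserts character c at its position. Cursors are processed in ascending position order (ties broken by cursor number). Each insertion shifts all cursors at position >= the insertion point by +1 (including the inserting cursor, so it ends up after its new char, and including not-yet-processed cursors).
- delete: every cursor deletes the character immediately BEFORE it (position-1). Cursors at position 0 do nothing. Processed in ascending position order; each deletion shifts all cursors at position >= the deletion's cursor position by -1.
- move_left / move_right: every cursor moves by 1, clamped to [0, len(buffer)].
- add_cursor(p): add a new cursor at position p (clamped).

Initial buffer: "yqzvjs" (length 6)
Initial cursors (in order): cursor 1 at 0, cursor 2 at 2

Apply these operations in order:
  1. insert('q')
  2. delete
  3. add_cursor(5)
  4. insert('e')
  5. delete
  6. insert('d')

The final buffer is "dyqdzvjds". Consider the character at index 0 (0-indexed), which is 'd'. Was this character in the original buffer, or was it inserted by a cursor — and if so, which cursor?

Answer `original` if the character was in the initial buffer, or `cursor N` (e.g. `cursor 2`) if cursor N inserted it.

Answer: cursor 1

Derivation:
After op 1 (insert('q')): buffer="qyqqzvjs" (len 8), cursors c1@1 c2@4, authorship 1..2....
After op 2 (delete): buffer="yqzvjs" (len 6), cursors c1@0 c2@2, authorship ......
After op 3 (add_cursor(5)): buffer="yqzvjs" (len 6), cursors c1@0 c2@2 c3@5, authorship ......
After op 4 (insert('e')): buffer="eyqezvjes" (len 9), cursors c1@1 c2@4 c3@8, authorship 1..2...3.
After op 5 (delete): buffer="yqzvjs" (len 6), cursors c1@0 c2@2 c3@5, authorship ......
After op 6 (insert('d')): buffer="dyqdzvjds" (len 9), cursors c1@1 c2@4 c3@8, authorship 1..2...3.
Authorship (.=original, N=cursor N): 1 . . 2 . . . 3 .
Index 0: author = 1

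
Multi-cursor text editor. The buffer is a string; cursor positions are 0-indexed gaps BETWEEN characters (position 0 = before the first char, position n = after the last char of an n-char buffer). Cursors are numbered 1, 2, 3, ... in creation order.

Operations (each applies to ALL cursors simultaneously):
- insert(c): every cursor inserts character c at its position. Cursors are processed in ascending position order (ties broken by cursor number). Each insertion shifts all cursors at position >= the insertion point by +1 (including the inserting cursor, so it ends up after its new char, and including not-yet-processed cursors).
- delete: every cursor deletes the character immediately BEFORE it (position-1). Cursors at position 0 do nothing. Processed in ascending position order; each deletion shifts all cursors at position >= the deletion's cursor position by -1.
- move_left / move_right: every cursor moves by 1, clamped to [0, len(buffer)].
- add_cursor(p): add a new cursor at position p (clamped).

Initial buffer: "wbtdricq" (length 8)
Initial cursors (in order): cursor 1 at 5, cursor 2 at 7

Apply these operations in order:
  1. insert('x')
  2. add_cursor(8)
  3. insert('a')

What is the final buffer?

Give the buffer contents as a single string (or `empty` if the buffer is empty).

After op 1 (insert('x')): buffer="wbtdrxicxq" (len 10), cursors c1@6 c2@9, authorship .....1..2.
After op 2 (add_cursor(8)): buffer="wbtdrxicxq" (len 10), cursors c1@6 c3@8 c2@9, authorship .....1..2.
After op 3 (insert('a')): buffer="wbtdrxaicaxaq" (len 13), cursors c1@7 c3@10 c2@12, authorship .....11..322.

Answer: wbtdrxaicaxaq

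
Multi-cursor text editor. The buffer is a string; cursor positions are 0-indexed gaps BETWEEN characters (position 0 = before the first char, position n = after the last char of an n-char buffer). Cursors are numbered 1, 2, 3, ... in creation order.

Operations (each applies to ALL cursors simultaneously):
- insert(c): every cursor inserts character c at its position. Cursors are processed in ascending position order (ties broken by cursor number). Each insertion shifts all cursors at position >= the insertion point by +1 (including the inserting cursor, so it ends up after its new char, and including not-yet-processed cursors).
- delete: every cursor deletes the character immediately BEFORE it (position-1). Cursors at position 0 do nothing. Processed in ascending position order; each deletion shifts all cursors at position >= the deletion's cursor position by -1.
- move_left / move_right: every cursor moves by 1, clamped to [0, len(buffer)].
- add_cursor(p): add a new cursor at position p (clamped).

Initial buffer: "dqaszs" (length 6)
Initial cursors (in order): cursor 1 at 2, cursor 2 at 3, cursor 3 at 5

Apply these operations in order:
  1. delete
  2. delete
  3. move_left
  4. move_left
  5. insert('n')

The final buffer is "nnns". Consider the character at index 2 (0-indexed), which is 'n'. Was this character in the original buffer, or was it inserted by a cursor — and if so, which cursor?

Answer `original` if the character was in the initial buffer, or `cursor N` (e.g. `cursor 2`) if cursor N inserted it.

Answer: cursor 3

Derivation:
After op 1 (delete): buffer="dss" (len 3), cursors c1@1 c2@1 c3@2, authorship ...
After op 2 (delete): buffer="s" (len 1), cursors c1@0 c2@0 c3@0, authorship .
After op 3 (move_left): buffer="s" (len 1), cursors c1@0 c2@0 c3@0, authorship .
After op 4 (move_left): buffer="s" (len 1), cursors c1@0 c2@0 c3@0, authorship .
After op 5 (insert('n')): buffer="nnns" (len 4), cursors c1@3 c2@3 c3@3, authorship 123.
Authorship (.=original, N=cursor N): 1 2 3 .
Index 2: author = 3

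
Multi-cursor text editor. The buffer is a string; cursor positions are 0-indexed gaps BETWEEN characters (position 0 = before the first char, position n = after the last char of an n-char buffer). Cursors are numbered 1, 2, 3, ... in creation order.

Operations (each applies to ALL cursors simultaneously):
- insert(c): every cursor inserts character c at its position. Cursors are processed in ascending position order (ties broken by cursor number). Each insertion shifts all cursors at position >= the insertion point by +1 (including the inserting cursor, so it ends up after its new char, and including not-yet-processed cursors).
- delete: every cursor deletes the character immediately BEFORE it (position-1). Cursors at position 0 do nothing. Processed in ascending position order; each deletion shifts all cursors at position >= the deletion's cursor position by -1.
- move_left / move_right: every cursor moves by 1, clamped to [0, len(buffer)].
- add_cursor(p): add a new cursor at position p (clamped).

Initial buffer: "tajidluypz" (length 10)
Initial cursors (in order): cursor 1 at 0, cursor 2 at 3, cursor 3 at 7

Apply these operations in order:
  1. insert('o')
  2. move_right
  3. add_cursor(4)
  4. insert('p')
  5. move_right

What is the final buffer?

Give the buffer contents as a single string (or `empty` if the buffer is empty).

After op 1 (insert('o')): buffer="otajoidluoypz" (len 13), cursors c1@1 c2@5 c3@10, authorship 1...2....3...
After op 2 (move_right): buffer="otajoidluoypz" (len 13), cursors c1@2 c2@6 c3@11, authorship 1...2....3...
After op 3 (add_cursor(4)): buffer="otajoidluoypz" (len 13), cursors c1@2 c4@4 c2@6 c3@11, authorship 1...2....3...
After op 4 (insert('p')): buffer="otpajpoipdluoyppz" (len 17), cursors c1@3 c4@6 c2@9 c3@15, authorship 1.1..42.2...3.3..
After op 5 (move_right): buffer="otpajpoipdluoyppz" (len 17), cursors c1@4 c4@7 c2@10 c3@16, authorship 1.1..42.2...3.3..

Answer: otpajpoipdluoyppz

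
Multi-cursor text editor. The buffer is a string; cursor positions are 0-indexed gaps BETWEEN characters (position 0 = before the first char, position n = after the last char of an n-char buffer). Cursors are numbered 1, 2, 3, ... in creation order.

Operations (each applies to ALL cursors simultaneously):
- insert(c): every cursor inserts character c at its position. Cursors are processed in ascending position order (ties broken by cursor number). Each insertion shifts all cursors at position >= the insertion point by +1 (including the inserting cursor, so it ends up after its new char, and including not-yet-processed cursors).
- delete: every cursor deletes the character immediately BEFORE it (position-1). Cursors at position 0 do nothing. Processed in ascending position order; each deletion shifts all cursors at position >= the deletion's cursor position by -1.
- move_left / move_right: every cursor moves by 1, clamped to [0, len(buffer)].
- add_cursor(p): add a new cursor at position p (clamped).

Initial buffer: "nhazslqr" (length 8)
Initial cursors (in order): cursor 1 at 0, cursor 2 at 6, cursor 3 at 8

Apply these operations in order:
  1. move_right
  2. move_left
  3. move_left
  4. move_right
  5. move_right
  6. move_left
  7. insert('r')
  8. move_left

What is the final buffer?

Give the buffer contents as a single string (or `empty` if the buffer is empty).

Answer: nrhazslrqrr

Derivation:
After op 1 (move_right): buffer="nhazslqr" (len 8), cursors c1@1 c2@7 c3@8, authorship ........
After op 2 (move_left): buffer="nhazslqr" (len 8), cursors c1@0 c2@6 c3@7, authorship ........
After op 3 (move_left): buffer="nhazslqr" (len 8), cursors c1@0 c2@5 c3@6, authorship ........
After op 4 (move_right): buffer="nhazslqr" (len 8), cursors c1@1 c2@6 c3@7, authorship ........
After op 5 (move_right): buffer="nhazslqr" (len 8), cursors c1@2 c2@7 c3@8, authorship ........
After op 6 (move_left): buffer="nhazslqr" (len 8), cursors c1@1 c2@6 c3@7, authorship ........
After op 7 (insert('r')): buffer="nrhazslrqrr" (len 11), cursors c1@2 c2@8 c3@10, authorship .1.....2.3.
After op 8 (move_left): buffer="nrhazslrqrr" (len 11), cursors c1@1 c2@7 c3@9, authorship .1.....2.3.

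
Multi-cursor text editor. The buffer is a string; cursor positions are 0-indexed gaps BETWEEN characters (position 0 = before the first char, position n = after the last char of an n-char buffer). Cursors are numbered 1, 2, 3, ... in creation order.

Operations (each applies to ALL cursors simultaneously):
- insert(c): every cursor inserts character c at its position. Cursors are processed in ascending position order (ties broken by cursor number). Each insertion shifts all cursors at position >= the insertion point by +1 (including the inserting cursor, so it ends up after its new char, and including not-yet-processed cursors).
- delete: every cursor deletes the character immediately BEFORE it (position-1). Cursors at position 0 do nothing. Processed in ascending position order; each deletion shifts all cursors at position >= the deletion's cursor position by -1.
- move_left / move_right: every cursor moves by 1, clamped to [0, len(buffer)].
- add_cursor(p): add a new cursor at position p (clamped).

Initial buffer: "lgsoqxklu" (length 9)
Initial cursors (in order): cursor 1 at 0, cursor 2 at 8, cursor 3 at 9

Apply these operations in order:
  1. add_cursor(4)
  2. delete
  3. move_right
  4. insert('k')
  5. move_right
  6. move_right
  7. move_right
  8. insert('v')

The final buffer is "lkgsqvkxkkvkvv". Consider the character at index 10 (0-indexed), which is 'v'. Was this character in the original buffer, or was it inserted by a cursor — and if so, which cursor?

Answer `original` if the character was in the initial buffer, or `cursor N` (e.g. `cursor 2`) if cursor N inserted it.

After op 1 (add_cursor(4)): buffer="lgsoqxklu" (len 9), cursors c1@0 c4@4 c2@8 c3@9, authorship .........
After op 2 (delete): buffer="lgsqxk" (len 6), cursors c1@0 c4@3 c2@6 c3@6, authorship ......
After op 3 (move_right): buffer="lgsqxk" (len 6), cursors c1@1 c4@4 c2@6 c3@6, authorship ......
After op 4 (insert('k')): buffer="lkgsqkxkkk" (len 10), cursors c1@2 c4@6 c2@10 c3@10, authorship .1...4..23
After op 5 (move_right): buffer="lkgsqkxkkk" (len 10), cursors c1@3 c4@7 c2@10 c3@10, authorship .1...4..23
After op 6 (move_right): buffer="lkgsqkxkkk" (len 10), cursors c1@4 c4@8 c2@10 c3@10, authorship .1...4..23
After op 7 (move_right): buffer="lkgsqkxkkk" (len 10), cursors c1@5 c4@9 c2@10 c3@10, authorship .1...4..23
After op 8 (insert('v')): buffer="lkgsqvkxkkvkvv" (len 14), cursors c1@6 c4@11 c2@14 c3@14, authorship .1...14..24323
Authorship (.=original, N=cursor N): . 1 . . . 1 4 . . 2 4 3 2 3
Index 10: author = 4

Answer: cursor 4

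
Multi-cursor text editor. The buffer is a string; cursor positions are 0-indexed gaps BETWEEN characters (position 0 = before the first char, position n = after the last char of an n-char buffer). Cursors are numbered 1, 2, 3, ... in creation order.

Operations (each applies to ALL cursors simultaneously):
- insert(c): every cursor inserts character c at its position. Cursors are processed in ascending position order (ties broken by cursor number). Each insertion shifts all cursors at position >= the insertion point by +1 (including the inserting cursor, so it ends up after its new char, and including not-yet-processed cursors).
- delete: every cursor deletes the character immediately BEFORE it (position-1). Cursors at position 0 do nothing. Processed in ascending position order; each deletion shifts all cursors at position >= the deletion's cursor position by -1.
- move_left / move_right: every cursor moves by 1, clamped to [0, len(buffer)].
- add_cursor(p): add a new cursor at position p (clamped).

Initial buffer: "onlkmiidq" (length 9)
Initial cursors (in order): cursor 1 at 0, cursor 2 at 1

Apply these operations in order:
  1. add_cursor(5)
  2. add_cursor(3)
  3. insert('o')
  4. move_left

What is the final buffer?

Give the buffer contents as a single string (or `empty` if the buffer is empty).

After op 1 (add_cursor(5)): buffer="onlkmiidq" (len 9), cursors c1@0 c2@1 c3@5, authorship .........
After op 2 (add_cursor(3)): buffer="onlkmiidq" (len 9), cursors c1@0 c2@1 c4@3 c3@5, authorship .........
After op 3 (insert('o')): buffer="ooonlokmoiidq" (len 13), cursors c1@1 c2@3 c4@6 c3@9, authorship 1.2..4..3....
After op 4 (move_left): buffer="ooonlokmoiidq" (len 13), cursors c1@0 c2@2 c4@5 c3@8, authorship 1.2..4..3....

Answer: ooonlokmoiidq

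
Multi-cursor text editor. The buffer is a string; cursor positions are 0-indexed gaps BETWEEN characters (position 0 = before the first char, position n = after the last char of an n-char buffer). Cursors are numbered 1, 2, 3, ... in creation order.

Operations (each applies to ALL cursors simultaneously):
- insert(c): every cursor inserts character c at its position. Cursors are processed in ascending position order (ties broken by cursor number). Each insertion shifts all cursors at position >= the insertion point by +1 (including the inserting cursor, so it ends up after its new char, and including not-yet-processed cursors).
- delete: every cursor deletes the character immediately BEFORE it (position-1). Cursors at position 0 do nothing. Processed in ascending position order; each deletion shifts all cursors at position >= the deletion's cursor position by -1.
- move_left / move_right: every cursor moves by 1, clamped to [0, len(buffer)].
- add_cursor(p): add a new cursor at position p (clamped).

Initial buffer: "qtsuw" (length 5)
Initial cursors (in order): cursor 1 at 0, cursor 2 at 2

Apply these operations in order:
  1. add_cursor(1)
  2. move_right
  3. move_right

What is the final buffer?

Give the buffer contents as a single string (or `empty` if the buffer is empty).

Answer: qtsuw

Derivation:
After op 1 (add_cursor(1)): buffer="qtsuw" (len 5), cursors c1@0 c3@1 c2@2, authorship .....
After op 2 (move_right): buffer="qtsuw" (len 5), cursors c1@1 c3@2 c2@3, authorship .....
After op 3 (move_right): buffer="qtsuw" (len 5), cursors c1@2 c3@3 c2@4, authorship .....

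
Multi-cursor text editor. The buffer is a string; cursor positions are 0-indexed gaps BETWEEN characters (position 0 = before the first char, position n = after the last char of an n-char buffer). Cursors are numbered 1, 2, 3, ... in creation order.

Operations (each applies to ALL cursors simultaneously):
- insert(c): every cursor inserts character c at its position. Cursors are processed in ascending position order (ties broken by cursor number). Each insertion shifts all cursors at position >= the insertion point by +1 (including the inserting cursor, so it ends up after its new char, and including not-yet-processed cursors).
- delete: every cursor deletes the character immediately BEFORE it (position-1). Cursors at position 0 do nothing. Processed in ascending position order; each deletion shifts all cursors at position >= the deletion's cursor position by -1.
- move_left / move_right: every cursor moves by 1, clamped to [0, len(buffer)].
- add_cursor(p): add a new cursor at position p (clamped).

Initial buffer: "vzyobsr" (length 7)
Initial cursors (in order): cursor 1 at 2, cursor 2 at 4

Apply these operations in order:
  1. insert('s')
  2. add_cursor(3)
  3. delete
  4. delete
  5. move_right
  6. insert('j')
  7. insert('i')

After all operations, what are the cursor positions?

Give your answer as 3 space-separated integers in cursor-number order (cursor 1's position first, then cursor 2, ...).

After op 1 (insert('s')): buffer="vzsyosbsr" (len 9), cursors c1@3 c2@6, authorship ..1..2...
After op 2 (add_cursor(3)): buffer="vzsyosbsr" (len 9), cursors c1@3 c3@3 c2@6, authorship ..1..2...
After op 3 (delete): buffer="vyobsr" (len 6), cursors c1@1 c3@1 c2@3, authorship ......
After op 4 (delete): buffer="ybsr" (len 4), cursors c1@0 c3@0 c2@1, authorship ....
After op 5 (move_right): buffer="ybsr" (len 4), cursors c1@1 c3@1 c2@2, authorship ....
After op 6 (insert('j')): buffer="yjjbjsr" (len 7), cursors c1@3 c3@3 c2@5, authorship .13.2..
After op 7 (insert('i')): buffer="yjjiibjisr" (len 10), cursors c1@5 c3@5 c2@8, authorship .1313.22..

Answer: 5 8 5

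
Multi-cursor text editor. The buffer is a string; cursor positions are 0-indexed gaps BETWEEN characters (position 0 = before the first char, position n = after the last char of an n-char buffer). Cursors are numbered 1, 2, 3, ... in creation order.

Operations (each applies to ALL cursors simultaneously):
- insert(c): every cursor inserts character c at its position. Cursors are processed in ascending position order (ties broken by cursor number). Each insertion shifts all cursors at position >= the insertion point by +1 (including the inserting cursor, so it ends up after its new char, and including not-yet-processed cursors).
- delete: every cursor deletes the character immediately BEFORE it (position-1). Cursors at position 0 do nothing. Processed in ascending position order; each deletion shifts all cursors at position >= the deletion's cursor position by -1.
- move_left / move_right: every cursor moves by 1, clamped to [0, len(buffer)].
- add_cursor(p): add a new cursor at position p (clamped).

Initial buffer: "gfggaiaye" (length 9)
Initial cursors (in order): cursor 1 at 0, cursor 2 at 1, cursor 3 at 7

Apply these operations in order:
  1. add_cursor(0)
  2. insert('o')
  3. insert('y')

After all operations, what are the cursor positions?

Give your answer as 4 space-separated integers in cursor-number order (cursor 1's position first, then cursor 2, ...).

After op 1 (add_cursor(0)): buffer="gfggaiaye" (len 9), cursors c1@0 c4@0 c2@1 c3@7, authorship .........
After op 2 (insert('o')): buffer="oogofggaiaoye" (len 13), cursors c1@2 c4@2 c2@4 c3@11, authorship 14.2......3..
After op 3 (insert('y')): buffer="ooyygoyfggaiaoyye" (len 17), cursors c1@4 c4@4 c2@7 c3@15, authorship 1414.22......33..

Answer: 4 7 15 4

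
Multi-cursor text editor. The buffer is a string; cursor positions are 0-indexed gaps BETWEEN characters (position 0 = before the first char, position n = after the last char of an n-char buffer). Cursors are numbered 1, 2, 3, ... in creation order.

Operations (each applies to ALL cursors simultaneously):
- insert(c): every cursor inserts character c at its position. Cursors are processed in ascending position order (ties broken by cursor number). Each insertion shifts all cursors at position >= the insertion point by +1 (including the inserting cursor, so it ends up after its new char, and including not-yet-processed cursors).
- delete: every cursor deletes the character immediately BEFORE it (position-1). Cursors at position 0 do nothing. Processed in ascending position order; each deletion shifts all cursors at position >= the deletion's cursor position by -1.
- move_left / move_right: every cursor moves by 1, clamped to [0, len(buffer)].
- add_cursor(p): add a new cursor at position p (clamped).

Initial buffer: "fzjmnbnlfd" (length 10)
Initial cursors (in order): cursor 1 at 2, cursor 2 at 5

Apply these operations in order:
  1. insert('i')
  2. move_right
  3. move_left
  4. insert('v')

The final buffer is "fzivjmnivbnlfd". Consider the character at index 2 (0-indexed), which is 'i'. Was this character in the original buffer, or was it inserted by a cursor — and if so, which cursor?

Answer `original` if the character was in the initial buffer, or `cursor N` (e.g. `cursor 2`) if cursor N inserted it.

After op 1 (insert('i')): buffer="fzijmnibnlfd" (len 12), cursors c1@3 c2@7, authorship ..1...2.....
After op 2 (move_right): buffer="fzijmnibnlfd" (len 12), cursors c1@4 c2@8, authorship ..1...2.....
After op 3 (move_left): buffer="fzijmnibnlfd" (len 12), cursors c1@3 c2@7, authorship ..1...2.....
After op 4 (insert('v')): buffer="fzivjmnivbnlfd" (len 14), cursors c1@4 c2@9, authorship ..11...22.....
Authorship (.=original, N=cursor N): . . 1 1 . . . 2 2 . . . . .
Index 2: author = 1

Answer: cursor 1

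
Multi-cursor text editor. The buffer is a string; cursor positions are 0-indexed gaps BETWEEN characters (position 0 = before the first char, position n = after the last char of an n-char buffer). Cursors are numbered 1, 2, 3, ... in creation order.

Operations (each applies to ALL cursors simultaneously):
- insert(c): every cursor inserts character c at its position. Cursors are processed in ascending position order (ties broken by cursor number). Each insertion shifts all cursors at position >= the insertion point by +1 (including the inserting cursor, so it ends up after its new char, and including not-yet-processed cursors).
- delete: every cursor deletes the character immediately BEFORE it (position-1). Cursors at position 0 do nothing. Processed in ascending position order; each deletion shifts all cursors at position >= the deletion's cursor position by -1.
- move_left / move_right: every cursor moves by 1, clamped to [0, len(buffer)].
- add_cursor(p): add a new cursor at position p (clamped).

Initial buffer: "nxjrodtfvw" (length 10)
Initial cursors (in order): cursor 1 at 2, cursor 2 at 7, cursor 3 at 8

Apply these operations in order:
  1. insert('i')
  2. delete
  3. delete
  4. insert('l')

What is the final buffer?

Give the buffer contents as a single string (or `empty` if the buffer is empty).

After op 1 (insert('i')): buffer="nxijrodtifivw" (len 13), cursors c1@3 c2@9 c3@11, authorship ..1.....2.3..
After op 2 (delete): buffer="nxjrodtfvw" (len 10), cursors c1@2 c2@7 c3@8, authorship ..........
After op 3 (delete): buffer="njrodvw" (len 7), cursors c1@1 c2@5 c3@5, authorship .......
After op 4 (insert('l')): buffer="nljrodllvw" (len 10), cursors c1@2 c2@8 c3@8, authorship .1....23..

Answer: nljrodllvw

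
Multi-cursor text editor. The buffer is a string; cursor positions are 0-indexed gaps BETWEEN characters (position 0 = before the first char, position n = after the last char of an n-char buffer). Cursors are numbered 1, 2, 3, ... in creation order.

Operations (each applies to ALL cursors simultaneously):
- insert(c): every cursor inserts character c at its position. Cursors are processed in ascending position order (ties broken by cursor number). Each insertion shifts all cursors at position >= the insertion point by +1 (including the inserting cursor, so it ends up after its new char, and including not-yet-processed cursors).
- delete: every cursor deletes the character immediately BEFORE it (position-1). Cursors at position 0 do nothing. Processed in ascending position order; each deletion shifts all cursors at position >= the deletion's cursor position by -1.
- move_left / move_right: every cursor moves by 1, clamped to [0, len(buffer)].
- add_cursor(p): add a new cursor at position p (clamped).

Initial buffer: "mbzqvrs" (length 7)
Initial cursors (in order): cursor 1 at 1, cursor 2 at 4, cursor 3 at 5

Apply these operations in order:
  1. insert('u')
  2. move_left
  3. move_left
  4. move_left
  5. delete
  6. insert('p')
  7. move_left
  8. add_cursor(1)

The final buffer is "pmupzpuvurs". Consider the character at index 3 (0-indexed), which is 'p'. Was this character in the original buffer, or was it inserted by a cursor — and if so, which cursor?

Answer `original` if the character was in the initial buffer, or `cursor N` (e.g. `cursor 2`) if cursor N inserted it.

After op 1 (insert('u')): buffer="mubzquvurs" (len 10), cursors c1@2 c2@6 c3@8, authorship .1...2.3..
After op 2 (move_left): buffer="mubzquvurs" (len 10), cursors c1@1 c2@5 c3@7, authorship .1...2.3..
After op 3 (move_left): buffer="mubzquvurs" (len 10), cursors c1@0 c2@4 c3@6, authorship .1...2.3..
After op 4 (move_left): buffer="mubzquvurs" (len 10), cursors c1@0 c2@3 c3@5, authorship .1...2.3..
After op 5 (delete): buffer="muzuvurs" (len 8), cursors c1@0 c2@2 c3@3, authorship .1.2.3..
After op 6 (insert('p')): buffer="pmupzpuvurs" (len 11), cursors c1@1 c2@4 c3@6, authorship 1.12.32.3..
After op 7 (move_left): buffer="pmupzpuvurs" (len 11), cursors c1@0 c2@3 c3@5, authorship 1.12.32.3..
After op 8 (add_cursor(1)): buffer="pmupzpuvurs" (len 11), cursors c1@0 c4@1 c2@3 c3@5, authorship 1.12.32.3..
Authorship (.=original, N=cursor N): 1 . 1 2 . 3 2 . 3 . .
Index 3: author = 2

Answer: cursor 2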